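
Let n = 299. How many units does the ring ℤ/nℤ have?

299 = 13 × 23.
φ(13) = 13 − 1 = 12.
φ(23) = 23 − 1 = 22.
Since φ is multiplicative, φ(299) = 12 · 22 = 264.

264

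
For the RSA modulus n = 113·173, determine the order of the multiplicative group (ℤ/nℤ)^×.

19264

φ(n) = (p − 1)(q − 1) = (113−1)(173−1) = 112·172 = 19264.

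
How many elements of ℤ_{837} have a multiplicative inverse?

540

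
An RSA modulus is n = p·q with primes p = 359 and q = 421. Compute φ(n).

150360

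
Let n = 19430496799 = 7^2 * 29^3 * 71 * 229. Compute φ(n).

15784695360

φ(7^2) = 7^1·(7−1) = 7·6 = 42.
φ(29^3) = 29^2·(29−1) = 841·28 = 23548.
φ(71) = 71 − 1 = 70.
φ(229) = 229 − 1 = 228.
Multiply: 42 · 23548 · 70 · 228 = 15784695360.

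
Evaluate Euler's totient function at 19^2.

342

φ(19^2) = 19^2 − 19^1 = 361 − 19 = 342.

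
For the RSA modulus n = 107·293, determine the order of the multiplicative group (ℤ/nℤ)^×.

For distinct primes, φ(pq) = (p−1)(q−1) = 106 × 292 = 30952.

30952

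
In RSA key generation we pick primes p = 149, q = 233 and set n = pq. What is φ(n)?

34336

For distinct primes, φ(pq) = (p−1)(q−1) = 148 × 232 = 34336.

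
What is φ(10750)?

4200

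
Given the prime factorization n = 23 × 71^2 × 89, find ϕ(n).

9621920

φ(10318927) = 10318927 · (1 − 1/23) · (1 − 1/71) · (1 − 1/89)
       = 10318927 · 135520/145337 = 9621920.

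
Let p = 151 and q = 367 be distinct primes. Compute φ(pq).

For distinct primes, φ(pq) = (p−1)(q−1) = 150 × 366 = 54900.

54900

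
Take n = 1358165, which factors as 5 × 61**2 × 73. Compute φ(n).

1054080

φ(1358165) = 1358165 · (1 − 1/5) · (1 − 1/61) · (1 − 1/73)
       = 1358165 · 17280/22265 = 1054080.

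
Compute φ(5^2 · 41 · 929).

742400

φ(952225) = 952225 · (1 − 1/5) · (1 − 1/41) · (1 − 1/929)
       = 952225 · 148480/190445 = 742400.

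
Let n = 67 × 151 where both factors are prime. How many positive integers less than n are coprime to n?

For distinct primes, φ(pq) = (p−1)(q−1) = 66 × 150 = 9900.

9900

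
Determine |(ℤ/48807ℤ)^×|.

26880

Prime factorization: 48807 = 3^2 · 11 · 17 · 29.
φ(48807) = 48807 · (1 − 1/3) · (1 − 1/11) · (1 − 1/17) · (1 − 1/29)
       = 48807 · 8960/16269 = 26880.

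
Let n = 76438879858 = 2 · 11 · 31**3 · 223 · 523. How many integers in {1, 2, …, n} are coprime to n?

φ(76438879858) = 76438879858 · (1 − 1/2) · (1 − 1/11) · (1 − 1/31) · (1 − 1/223) · (1 − 1/523)
       = 76438879858 · 34765200/79540978 = 33409357200.

33409357200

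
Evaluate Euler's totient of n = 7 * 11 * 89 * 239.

φ(1637867) = 1637867 · (1 − 1/7) · (1 − 1/11) · (1 − 1/89) · (1 − 1/239)
       = 1637867 · 1256640/1637867 = 1256640.

1256640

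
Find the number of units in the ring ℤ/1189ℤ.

Prime factorization: 1189 = 29 · 41.
φ(29) = 29 − 1 = 28.
φ(41) = 41 − 1 = 40.
Multiply: 28 · 40 = 1120.

1120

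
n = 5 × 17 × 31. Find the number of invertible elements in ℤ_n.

1920

φ(2635) = 2635 · (1 − 1/5) · (1 − 1/17) · (1 − 1/31)
       = 2635 · 1920/2635 = 1920.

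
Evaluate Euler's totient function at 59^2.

φ(3481) = 3481 · (1 − 1/59)
       = 3481 · 58/59 = 3422.

3422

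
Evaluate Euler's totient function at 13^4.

26364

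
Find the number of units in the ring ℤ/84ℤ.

24

84 = 2^2 · 3 · 7.
φ(84) = 84 · (1 − 1/2) · (1 − 1/3) · (1 − 1/7)
       = 84 · 12/42 = 24.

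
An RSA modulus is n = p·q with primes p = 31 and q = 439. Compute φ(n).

φ(31) = 31 − 1 = 30.
φ(439) = 439 − 1 = 438.
φ(13609) = 30 × 438 = 13140.

13140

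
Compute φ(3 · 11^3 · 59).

140360

φ(235587) = 235587 · (1 − 1/3) · (1 − 1/11) · (1 − 1/59)
       = 235587 · 1160/1947 = 140360.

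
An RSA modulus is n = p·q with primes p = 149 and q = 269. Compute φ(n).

39664

For distinct primes, φ(pq) = (p−1)(q−1) = 148 × 268 = 39664.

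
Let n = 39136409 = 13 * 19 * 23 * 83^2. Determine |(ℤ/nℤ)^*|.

32342112

φ(39136409) = 39136409 · (1 − 1/13) · (1 − 1/19) · (1 − 1/23) · (1 − 1/83)
       = 39136409 · 389664/471523 = 32342112.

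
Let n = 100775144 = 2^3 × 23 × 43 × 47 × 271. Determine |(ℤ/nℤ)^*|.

45904320

φ(100775144) = 100775144 · (1 − 1/2) · (1 − 1/23) · (1 − 1/43) · (1 − 1/47) · (1 − 1/271)
       = 100775144 · 11476080/25193786 = 45904320.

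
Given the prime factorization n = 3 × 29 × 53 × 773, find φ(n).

φ(3) = 3 − 1 = 2.
φ(29) = 29 − 1 = 28.
φ(53) = 53 − 1 = 52.
φ(773) = 773 − 1 = 772.
φ(3564303) = 2 × 28 × 52 × 772 = 2248064.

2248064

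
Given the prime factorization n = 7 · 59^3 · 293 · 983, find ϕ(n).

φ(414071379407) = 414071379407 · (1 − 1/7) · (1 − 1/59) · (1 − 1/293) · (1 − 1/983)
       = 414071379407 · 99786912/118951847 = 347358240672.

347358240672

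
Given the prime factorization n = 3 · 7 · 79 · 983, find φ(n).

919152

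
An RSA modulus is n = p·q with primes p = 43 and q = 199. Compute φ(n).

φ(pq) = (p−1)(q−1) = 42 · 198 = 8316.

8316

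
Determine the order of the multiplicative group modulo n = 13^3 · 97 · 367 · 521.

φ(40747932563) = 40747932563 · (1 − 1/13) · (1 − 1/97) · (1 − 1/367) · (1 − 1/521)
       = 40747932563 · 219248640/241112027 = 37053020160.

37053020160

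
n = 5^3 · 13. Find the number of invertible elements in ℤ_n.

φ(1625) = 1625 · (1 − 1/5) · (1 − 1/13)
       = 1625 · 48/65 = 1200.

1200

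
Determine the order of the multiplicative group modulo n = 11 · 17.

φ(187) = 187 · (1 − 1/11) · (1 − 1/17)
       = 187 · 160/187 = 160.

160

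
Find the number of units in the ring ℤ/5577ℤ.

First factor: 5577 = 3 * 11 * 13^2.
φ(3) = 3 − 1 = 2.
φ(11) = 11 − 1 = 10.
φ(13^2) = 13^1·(13−1) = 13·12 = 156.
φ(5577) = 2 × 10 × 156 = 3120.

3120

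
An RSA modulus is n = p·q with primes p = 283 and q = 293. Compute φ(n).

For distinct primes, φ(pq) = (p−1)(q−1) = 282 × 292 = 82344.

82344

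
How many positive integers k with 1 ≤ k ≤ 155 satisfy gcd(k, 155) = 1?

120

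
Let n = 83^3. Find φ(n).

564898

φ(83^3) = 83^3 − 83^2 = 571787 − 6889 = 564898.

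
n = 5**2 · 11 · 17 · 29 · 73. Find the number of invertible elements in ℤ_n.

φ(5^2) = 5^2 − 5^1 = 25 − 5 = 20.
φ(11) = 11 − 1 = 10.
φ(17) = 17 − 1 = 16.
φ(29) = 29 − 1 = 28.
φ(73) = 73 − 1 = 72.
φ(9896975) = 20 × 10 × 16 × 28 × 72 = 6451200.

6451200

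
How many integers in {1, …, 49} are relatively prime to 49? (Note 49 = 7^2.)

42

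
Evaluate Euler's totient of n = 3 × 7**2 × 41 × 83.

φ(500241) = 500241 · (1 − 1/3) · (1 − 1/7) · (1 − 1/41) · (1 − 1/83)
       = 500241 · 39360/71463 = 275520.

275520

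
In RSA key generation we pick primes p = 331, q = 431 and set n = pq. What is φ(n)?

φ(331) = 331 − 1 = 330.
φ(431) = 431 − 1 = 430.
Multiply: 330 · 430 = 141900.

141900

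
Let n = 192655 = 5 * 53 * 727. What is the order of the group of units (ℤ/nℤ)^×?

φ(192655) = 192655 · (1 − 1/5) · (1 − 1/53) · (1 − 1/727)
       = 192655 · 151008/192655 = 151008.

151008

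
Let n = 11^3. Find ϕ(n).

φ(1331) = 1331 · (1 − 1/11)
       = 1331 · 10/11 = 1210.

1210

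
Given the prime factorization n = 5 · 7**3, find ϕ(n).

φ(5) = 5 − 1 = 4.
φ(7^3) = 7^2·(7−1) = 49·6 = 294.
Since φ is multiplicative, φ(1715) = 4 · 294 = 1176.

1176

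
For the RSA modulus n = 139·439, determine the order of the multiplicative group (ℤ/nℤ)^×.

φ(61021) = 61021 · (1 − 1/139) · (1 − 1/439)
       = 61021 · 60444/61021 = 60444.

60444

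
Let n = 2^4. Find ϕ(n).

8

φ(2^4) = 2^3·(2−1) = 8·1 = 8.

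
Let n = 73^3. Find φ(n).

φ(73^3) = 73^3 − 73^2 = 389017 − 5329 = 383688.

383688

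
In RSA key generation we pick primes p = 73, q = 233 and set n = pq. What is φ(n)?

16704

φ(73) = 73 − 1 = 72.
φ(233) = 233 − 1 = 232.
Since φ is multiplicative, φ(17009) = 72 · 232 = 16704.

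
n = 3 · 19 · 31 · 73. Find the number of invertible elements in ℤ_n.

φ(3) = 3 − 1 = 2.
φ(19) = 19 − 1 = 18.
φ(31) = 31 − 1 = 30.
φ(73) = 73 − 1 = 72.
Since φ is multiplicative, φ(128991) = 2 · 18 · 30 · 72 = 77760.

77760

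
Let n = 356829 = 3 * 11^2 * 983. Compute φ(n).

216040

φ(3) = 3 − 1 = 2.
φ(11^2) = 11^1·(11−1) = 11·10 = 110.
φ(983) = 983 − 1 = 982.
Since φ is multiplicative, φ(356829) = 2 · 110 · 982 = 216040.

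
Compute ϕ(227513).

181440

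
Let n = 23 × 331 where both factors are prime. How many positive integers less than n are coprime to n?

7260

For distinct primes, φ(pq) = (p−1)(q−1) = 22 × 330 = 7260.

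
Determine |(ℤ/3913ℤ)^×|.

3024

3913 = 7 · 13 · 43.
φ(7) = 7 − 1 = 6.
φ(13) = 13 − 1 = 12.
φ(43) = 43 − 1 = 42.
Since φ is multiplicative, φ(3913) = 6 · 12 · 42 = 3024.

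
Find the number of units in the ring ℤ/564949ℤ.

Factor 564949: 564949 = 7 · 11^2 · 23 · 29.
φ(7) = 7 − 1 = 6.
φ(11^2) = 11^1·(11−1) = 11·10 = 110.
φ(23) = 23 − 1 = 22.
φ(29) = 29 − 1 = 28.
Since φ is multiplicative, φ(564949) = 6 · 110 · 22 · 28 = 406560.

406560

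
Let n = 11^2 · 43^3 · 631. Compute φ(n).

5381699400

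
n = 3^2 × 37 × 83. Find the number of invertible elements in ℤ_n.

φ(27639) = 27639 · (1 − 1/3) · (1 − 1/37) · (1 − 1/83)
       = 27639 · 5904/9213 = 17712.

17712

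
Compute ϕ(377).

336

Factor 377: 377 = 13 · 29.
φ(13) = 13 − 1 = 12.
φ(29) = 29 − 1 = 28.
Multiply: 12 · 28 = 336.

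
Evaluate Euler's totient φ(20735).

13440

First factor: 20735 = 5 * 11 * 13 * 29.
φ(5) = 5 − 1 = 4.
φ(11) = 11 − 1 = 10.
φ(13) = 13 − 1 = 12.
φ(29) = 29 − 1 = 28.
Multiply: 4 · 10 · 12 · 28 = 13440.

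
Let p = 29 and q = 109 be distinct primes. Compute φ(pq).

3024

φ(3161) = 3161 · (1 − 1/29) · (1 − 1/109)
       = 3161 · 3024/3161 = 3024.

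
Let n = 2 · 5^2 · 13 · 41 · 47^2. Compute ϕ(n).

φ(2) = 2 − 1 = 1.
φ(5^2) = 5^1·(5−1) = 5·4 = 20.
φ(13) = 13 − 1 = 12.
φ(41) = 41 − 1 = 40.
φ(47^2) = 47^1·(47−1) = 47·46 = 2162.
Multiply: 1 · 20 · 12 · 40 · 2162 = 20755200.

20755200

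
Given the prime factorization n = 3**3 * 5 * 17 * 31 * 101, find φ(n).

3456000

φ(7185645) = 7185645 · (1 − 1/3) · (1 − 1/5) · (1 − 1/17) · (1 − 1/31) · (1 − 1/101)
       = 7185645 · 384000/798405 = 3456000.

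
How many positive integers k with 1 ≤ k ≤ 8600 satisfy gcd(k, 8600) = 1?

3360

Factor 8600: 8600 = 2**3 * 5**2 * 43.
φ(8600) = 8600 · (1 − 1/2) · (1 − 1/5) · (1 − 1/43)
       = 8600 · 168/430 = 3360.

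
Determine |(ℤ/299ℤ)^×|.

264

First factor: 299 = 13 · 23.
φ(13) = 13 − 1 = 12.
φ(23) = 23 − 1 = 22.
φ(299) = 12 × 22 = 264.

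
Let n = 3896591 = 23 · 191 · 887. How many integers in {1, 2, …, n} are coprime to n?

φ(23) = 23 − 1 = 22.
φ(191) = 191 − 1 = 190.
φ(887) = 887 − 1 = 886.
Multiply: 22 · 190 · 886 = 3703480.

3703480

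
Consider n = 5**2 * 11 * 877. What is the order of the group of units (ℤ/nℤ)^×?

φ(5^2) = 5^2 − 5^1 = 25 − 5 = 20.
φ(11) = 11 − 1 = 10.
φ(877) = 877 − 1 = 876.
Multiply: 20 · 10 · 876 = 175200.

175200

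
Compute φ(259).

First factor: 259 = 7 · 37.
φ(259) = 259 · (1 − 1/7) · (1 − 1/37)
       = 259 · 216/259 = 216.

216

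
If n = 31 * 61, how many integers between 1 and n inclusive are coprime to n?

φ(1891) = 1891 · (1 − 1/31) · (1 − 1/61)
       = 1891 · 1800/1891 = 1800.

1800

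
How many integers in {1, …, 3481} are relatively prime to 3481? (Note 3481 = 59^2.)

3422

φ(3481) = 3481 · (1 − 1/59)
       = 3481 · 58/59 = 3422.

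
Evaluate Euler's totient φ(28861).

Prime factorization: 28861 = 7^2 × 19 × 31.
φ(7^2) = 7^2 − 7^1 = 49 − 7 = 42.
φ(19) = 19 − 1 = 18.
φ(31) = 31 − 1 = 30.
Multiply: 42 · 18 · 30 = 22680.

22680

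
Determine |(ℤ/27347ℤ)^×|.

Factor 27347: 27347 = 23 × 29 × 41.
φ(23) = 23 − 1 = 22.
φ(29) = 29 − 1 = 28.
φ(41) = 41 − 1 = 40.
Since φ is multiplicative, φ(27347) = 22 · 28 · 40 = 24640.

24640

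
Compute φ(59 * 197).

φ(59) = 59 − 1 = 58.
φ(197) = 197 − 1 = 196.
Multiply: 58 · 196 = 11368.

11368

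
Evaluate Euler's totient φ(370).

First factor: 370 = 2 · 5 · 37.
φ(370) = 370 · (1 − 1/2) · (1 − 1/5) · (1 − 1/37)
       = 370 · 144/370 = 144.

144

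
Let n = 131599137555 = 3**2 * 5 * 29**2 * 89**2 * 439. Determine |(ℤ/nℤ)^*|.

66851947008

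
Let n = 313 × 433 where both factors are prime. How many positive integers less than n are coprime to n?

134784

φ(313) = 313 − 1 = 312.
φ(433) = 433 − 1 = 432.
Since φ is multiplicative, φ(135529) = 312 · 432 = 134784.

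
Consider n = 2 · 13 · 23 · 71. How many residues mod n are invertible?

18480

φ(2) = 2 − 1 = 1.
φ(13) = 13 − 1 = 12.
φ(23) = 23 − 1 = 22.
φ(71) = 71 − 1 = 70.
Since φ is multiplicative, φ(42458) = 1 · 12 · 22 · 70 = 18480.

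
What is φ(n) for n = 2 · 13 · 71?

840

φ(2) = 2 − 1 = 1.
φ(13) = 13 − 1 = 12.
φ(71) = 71 − 1 = 70.
Since φ is multiplicative, φ(1846) = 1 · 12 · 70 = 840.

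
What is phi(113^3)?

1430128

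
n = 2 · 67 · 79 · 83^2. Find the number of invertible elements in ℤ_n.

35037288

φ(72926954) = 72926954 · (1 − 1/2) · (1 − 1/67) · (1 − 1/79) · (1 − 1/83)
       = 72926954 · 422136/878638 = 35037288.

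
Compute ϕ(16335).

7920

Prime factorization: 16335 = 3**3 * 5 * 11**2.
φ(3^3) = 3^2·(3−1) = 9·2 = 18.
φ(5) = 5 − 1 = 4.
φ(11^2) = 11^2 − 11^1 = 121 − 11 = 110.
φ(16335) = 18 × 4 × 110 = 7920.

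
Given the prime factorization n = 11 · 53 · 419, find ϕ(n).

φ(244277) = 244277 · (1 − 1/11) · (1 − 1/53) · (1 − 1/419)
       = 244277 · 217360/244277 = 217360.

217360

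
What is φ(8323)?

6720

First factor: 8323 = 7 × 29 × 41.
φ(7) = 7 − 1 = 6.
φ(29) = 29 − 1 = 28.
φ(41) = 41 − 1 = 40.
Since φ is multiplicative, φ(8323) = 6 · 28 · 40 = 6720.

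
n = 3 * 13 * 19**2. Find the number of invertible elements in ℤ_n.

8208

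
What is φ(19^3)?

6498

φ(19^3) = 19^3 − 19^2 = 6859 − 361 = 6498.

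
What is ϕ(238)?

96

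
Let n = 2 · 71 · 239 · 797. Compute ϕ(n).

φ(27048586) = 27048586 · (1 − 1/2) · (1 − 1/71) · (1 − 1/239) · (1 − 1/797)
       = 27048586 · 13261360/27048586 = 13261360.

13261360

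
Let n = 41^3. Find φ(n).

φ(68921) = 68921 · (1 − 1/41)
       = 68921 · 40/41 = 67240.

67240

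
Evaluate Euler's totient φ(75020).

26400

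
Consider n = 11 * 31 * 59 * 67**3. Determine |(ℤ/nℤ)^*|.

5155167600

φ(11) = 11 − 1 = 10.
φ(31) = 31 − 1 = 30.
φ(59) = 59 − 1 = 58.
φ(67^3) = 67^3 − 67^2 = 300763 − 4489 = 296274.
Since φ is multiplicative, φ(6051050797) = 10 · 30 · 58 · 296274 = 5155167600.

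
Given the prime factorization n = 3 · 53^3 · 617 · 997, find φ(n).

φ(274744613019) = 274744613019 · (1 − 1/3) · (1 − 1/53) · (1 − 1/617) · (1 − 1/997)
       = 274744613019 · 63807744/97808691 = 179235952896.

179235952896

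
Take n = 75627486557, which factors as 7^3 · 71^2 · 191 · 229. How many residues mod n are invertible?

63298317600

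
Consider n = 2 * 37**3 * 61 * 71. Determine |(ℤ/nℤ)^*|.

206992800

φ(438756286) = 438756286 · (1 − 1/2) · (1 − 1/37) · (1 − 1/61) · (1 − 1/71)
       = 438756286 · 151200/320494 = 206992800.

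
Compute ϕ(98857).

83160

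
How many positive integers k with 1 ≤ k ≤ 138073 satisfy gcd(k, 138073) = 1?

117936

First factor: 138073 = 13^2 · 19 · 43.
φ(138073) = 138073 · (1 − 1/13) · (1 − 1/19) · (1 − 1/43)
       = 138073 · 9072/10621 = 117936.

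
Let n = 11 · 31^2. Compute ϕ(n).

9300

φ(10571) = 10571 · (1 − 1/11) · (1 − 1/31)
       = 10571 · 300/341 = 9300.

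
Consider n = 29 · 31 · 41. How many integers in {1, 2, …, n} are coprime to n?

33600

φ(36859) = 36859 · (1 − 1/29) · (1 − 1/31) · (1 − 1/41)
       = 36859 · 33600/36859 = 33600.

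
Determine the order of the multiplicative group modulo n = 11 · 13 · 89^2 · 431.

404131200

φ(488194993) = 488194993 · (1 − 1/11) · (1 − 1/13) · (1 − 1/89) · (1 − 1/431)
       = 488194993 · 4540800/5485337 = 404131200.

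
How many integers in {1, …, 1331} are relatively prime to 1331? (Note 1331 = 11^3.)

φ(11^3) = 11^2·(11−1) = 121·10 = 1210.

1210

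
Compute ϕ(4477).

First factor: 4477 = 11**2 * 37.
φ(11^2) = 11^1·(11−1) = 11·10 = 110.
φ(37) = 37 − 1 = 36.
Multiply: 110 · 36 = 3960.

3960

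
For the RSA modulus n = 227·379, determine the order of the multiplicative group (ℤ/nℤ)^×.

85428

φ(227) = 227 − 1 = 226.
φ(379) = 379 − 1 = 378.
Multiply: 226 · 378 = 85428.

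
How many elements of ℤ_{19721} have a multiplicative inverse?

19721 = 13 · 37 · 41.
φ(19721) = 19721 · (1 − 1/13) · (1 − 1/37) · (1 − 1/41)
       = 19721 · 17280/19721 = 17280.

17280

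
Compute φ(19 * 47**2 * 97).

φ(19) = 19 − 1 = 18.
φ(47^2) = 47^1·(47−1) = 47·46 = 2162.
φ(97) = 97 − 1 = 96.
Since φ is multiplicative, φ(4071187) = 18 · 2162 · 96 = 3735936.

3735936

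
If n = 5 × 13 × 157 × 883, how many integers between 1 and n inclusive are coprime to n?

6604416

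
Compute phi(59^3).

201898

φ(205379) = 205379 · (1 − 1/59)
       = 205379 · 58/59 = 201898.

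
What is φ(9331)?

7560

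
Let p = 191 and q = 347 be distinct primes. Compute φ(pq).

65740

φ(n) = (p − 1)(q − 1) = (191−1)(347−1) = 190·346 = 65740.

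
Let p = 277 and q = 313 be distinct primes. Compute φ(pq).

86112

φ(pq) = (p−1)(q−1) = 276 · 312 = 86112.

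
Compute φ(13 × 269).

φ(3497) = 3497 · (1 − 1/13) · (1 − 1/269)
       = 3497 · 3216/3497 = 3216.

3216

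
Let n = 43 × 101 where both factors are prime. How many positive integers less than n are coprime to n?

4200

For distinct primes, φ(pq) = (p−1)(q−1) = 42 × 100 = 4200.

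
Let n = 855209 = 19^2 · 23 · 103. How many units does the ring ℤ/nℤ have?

φ(19^2) = 19^2 − 19^1 = 361 − 19 = 342.
φ(23) = 23 − 1 = 22.
φ(103) = 103 − 1 = 102.
Since φ is multiplicative, φ(855209) = 342 · 22 · 102 = 767448.

767448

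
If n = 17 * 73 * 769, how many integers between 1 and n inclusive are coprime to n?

884736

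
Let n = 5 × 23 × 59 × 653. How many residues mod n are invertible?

φ(5) = 5 − 1 = 4.
φ(23) = 23 − 1 = 22.
φ(59) = 59 − 1 = 58.
φ(653) = 653 − 1 = 652.
Multiply: 4 · 22 · 58 · 652 = 3327808.

3327808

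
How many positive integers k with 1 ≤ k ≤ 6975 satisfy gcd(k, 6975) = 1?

3600

6975 = 3^2 × 5^2 × 31.
φ(3^2) = 3^1·(3−1) = 3·2 = 6.
φ(5^2) = 5^2 − 5^1 = 25 − 5 = 20.
φ(31) = 31 − 1 = 30.
Multiply: 6 · 20 · 30 = 3600.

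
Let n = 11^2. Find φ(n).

φ(121) = 121 · (1 − 1/11)
       = 121 · 10/11 = 110.

110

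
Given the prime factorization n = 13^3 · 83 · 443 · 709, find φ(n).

52040005056

φ(57274078537) = 57274078537 · (1 − 1/13) · (1 − 1/83) · (1 − 1/443) · (1 − 1/709)
       = 57274078537 · 307929024/338899873 = 52040005056.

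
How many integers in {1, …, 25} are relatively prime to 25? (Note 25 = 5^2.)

20

φ(5^2) = 5^2 − 5^1 = 25 − 5 = 20.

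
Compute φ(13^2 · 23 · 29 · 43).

4036032

φ(13^2) = 13^1·(13−1) = 13·12 = 156.
φ(23) = 23 − 1 = 22.
φ(29) = 29 − 1 = 28.
φ(43) = 43 − 1 = 42.
φ(4847089) = 156 × 22 × 28 × 42 = 4036032.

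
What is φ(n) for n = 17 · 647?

φ(10999) = 10999 · (1 − 1/17) · (1 − 1/647)
       = 10999 · 10336/10999 = 10336.

10336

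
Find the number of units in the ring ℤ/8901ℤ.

8901 = 3**2 × 23 × 43.
φ(8901) = 8901 · (1 − 1/3) · (1 − 1/23) · (1 − 1/43)
       = 8901 · 1848/2967 = 5544.

5544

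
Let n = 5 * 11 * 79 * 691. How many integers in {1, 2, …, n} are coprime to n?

φ(3002395) = 3002395 · (1 − 1/5) · (1 − 1/11) · (1 − 1/79) · (1 − 1/691)
       = 3002395 · 2152800/3002395 = 2152800.

2152800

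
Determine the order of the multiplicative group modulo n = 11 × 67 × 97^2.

φ(6934433) = 6934433 · (1 − 1/11) · (1 − 1/67) · (1 − 1/97)
       = 6934433 · 63360/71489 = 6145920.

6145920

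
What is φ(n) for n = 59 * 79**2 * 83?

φ(30562177) = 30562177 · (1 − 1/59) · (1 − 1/79) · (1 − 1/83)
       = 30562177 · 370968/386863 = 29306472.

29306472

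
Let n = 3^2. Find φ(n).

φ(3^2) = 3^2 − 3^1 = 9 − 3 = 6.

6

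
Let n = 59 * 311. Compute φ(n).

17980

φ(59) = 59 − 1 = 58.
φ(311) = 311 − 1 = 310.
Multiply: 58 · 310 = 17980.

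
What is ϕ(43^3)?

φ(43^3) = 43^2·(43−1) = 1849·42 = 77658.

77658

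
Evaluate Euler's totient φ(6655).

4840

Factor 6655: 6655 = 5 · 11^3.
φ(6655) = 6655 · (1 − 1/5) · (1 − 1/11)
       = 6655 · 40/55 = 4840.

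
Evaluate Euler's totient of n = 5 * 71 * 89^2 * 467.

φ(5) = 5 − 1 = 4.
φ(71) = 71 − 1 = 70.
φ(89^2) = 89^2 − 89^1 = 7921 − 89 = 7832.
φ(467) = 467 − 1 = 466.
Since φ is multiplicative, φ(1313182985) = 4 · 70 · 7832 · 466 = 1021919360.

1021919360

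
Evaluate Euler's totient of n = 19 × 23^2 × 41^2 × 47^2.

32294053440

φ(37322669779) = 37322669779 · (1 − 1/19) · (1 − 1/23) · (1 − 1/41) · (1 − 1/47)
       = 37322669779 · 728640/842099 = 32294053440.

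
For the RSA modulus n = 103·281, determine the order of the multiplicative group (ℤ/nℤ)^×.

φ(103) = 103 − 1 = 102.
φ(281) = 281 − 1 = 280.
φ(28943) = 102 × 280 = 28560.

28560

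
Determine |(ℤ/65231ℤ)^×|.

Factor 65231: 65231 = 37 × 41 × 43.
φ(65231) = 65231 · (1 − 1/37) · (1 − 1/41) · (1 − 1/43)
       = 65231 · 60480/65231 = 60480.

60480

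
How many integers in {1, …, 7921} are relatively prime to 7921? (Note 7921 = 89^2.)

φ(7921) = 7921 · (1 − 1/89)
       = 7921 · 88/89 = 7832.

7832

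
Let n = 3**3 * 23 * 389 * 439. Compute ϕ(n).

φ(106048791) = 106048791 · (1 − 1/3) · (1 − 1/23) · (1 − 1/389) · (1 − 1/439)
       = 106048791 · 7477536/11783199 = 67297824.

67297824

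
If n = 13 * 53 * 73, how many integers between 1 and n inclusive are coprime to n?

44928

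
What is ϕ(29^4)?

φ(707281) = 707281 · (1 − 1/29)
       = 707281 · 28/29 = 682892.

682892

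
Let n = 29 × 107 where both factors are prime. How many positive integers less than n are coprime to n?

2968

For distinct primes, φ(pq) = (p−1)(q−1) = 28 × 106 = 2968.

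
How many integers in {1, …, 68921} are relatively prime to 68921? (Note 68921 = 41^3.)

67240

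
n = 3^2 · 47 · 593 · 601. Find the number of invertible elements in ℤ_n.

98035200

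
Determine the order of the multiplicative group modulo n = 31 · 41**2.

φ(52111) = 52111 · (1 − 1/31) · (1 − 1/41)
       = 52111 · 1200/1271 = 49200.

49200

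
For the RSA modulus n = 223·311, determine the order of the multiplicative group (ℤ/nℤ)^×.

68820

φ(223) = 223 − 1 = 222.
φ(311) = 311 − 1 = 310.
Multiply: 222 · 310 = 68820.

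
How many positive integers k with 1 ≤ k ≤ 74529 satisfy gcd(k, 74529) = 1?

39312

74529 = 3^2 · 7^2 · 13^2.
φ(74529) = 74529 · (1 − 1/3) · (1 − 1/7) · (1 − 1/13)
       = 74529 · 144/273 = 39312.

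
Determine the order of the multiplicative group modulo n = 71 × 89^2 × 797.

φ(71) = 71 − 1 = 70.
φ(89^2) = 89^1·(89−1) = 89·88 = 7832.
φ(797) = 797 − 1 = 796.
Multiply: 70 · 7832 · 796 = 436399040.

436399040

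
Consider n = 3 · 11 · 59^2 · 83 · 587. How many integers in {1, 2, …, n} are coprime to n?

3288678880

φ(5596727433) = 5596727433 · (1 − 1/3) · (1 − 1/11) · (1 − 1/59) · (1 − 1/83) · (1 − 1/587)
       = 5596727433 · 55740320/94859787 = 3288678880.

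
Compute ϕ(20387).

First factor: 20387 = 19 × 29 × 37.
φ(19) = 19 − 1 = 18.
φ(29) = 29 − 1 = 28.
φ(37) = 37 − 1 = 36.
Since φ is multiplicative, φ(20387) = 18 · 28 · 36 = 18144.

18144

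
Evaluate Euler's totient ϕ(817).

756

Prime factorization: 817 = 19 · 43.
φ(19) = 19 − 1 = 18.
φ(43) = 43 − 1 = 42.
Multiply: 18 · 42 = 756.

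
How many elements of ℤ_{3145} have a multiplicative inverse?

Prime factorization: 3145 = 5 · 17 · 37.
φ(3145) = 3145 · (1 − 1/5) · (1 − 1/17) · (1 − 1/37)
       = 3145 · 2304/3145 = 2304.

2304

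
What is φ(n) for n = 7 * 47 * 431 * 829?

98267040

φ(117551371) = 117551371 · (1 − 1/7) · (1 − 1/47) · (1 − 1/431) · (1 − 1/829)
       = 117551371 · 98267040/117551371 = 98267040.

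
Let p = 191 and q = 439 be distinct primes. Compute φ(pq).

φ(pq) = (p−1)(q−1) = 190 · 438 = 83220.

83220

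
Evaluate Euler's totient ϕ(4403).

3456

First factor: 4403 = 7 × 17 × 37.
φ(7) = 7 − 1 = 6.
φ(17) = 17 − 1 = 16.
φ(37) = 37 − 1 = 36.
φ(4403) = 6 × 16 × 36 = 3456.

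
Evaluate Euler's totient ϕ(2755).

2016

Factor 2755: 2755 = 5 * 19 * 29.
φ(2755) = 2755 · (1 − 1/5) · (1 − 1/19) · (1 − 1/29)
       = 2755 · 2016/2755 = 2016.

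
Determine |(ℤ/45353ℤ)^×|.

32400

Prime factorization: 45353 = 7 × 11 × 19 × 31.
φ(45353) = 45353 · (1 − 1/7) · (1 − 1/11) · (1 − 1/19) · (1 − 1/31)
       = 45353 · 32400/45353 = 32400.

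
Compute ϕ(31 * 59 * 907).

φ(31) = 31 − 1 = 30.
φ(59) = 59 − 1 = 58.
φ(907) = 907 − 1 = 906.
Since φ is multiplicative, φ(1658903) = 30 · 58 · 906 = 1576440.

1576440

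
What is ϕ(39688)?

17600

Factor 39688: 39688 = 2**3 · 11**2 · 41.
φ(39688) = 39688 · (1 − 1/2) · (1 − 1/11) · (1 − 1/41)
       = 39688 · 400/902 = 17600.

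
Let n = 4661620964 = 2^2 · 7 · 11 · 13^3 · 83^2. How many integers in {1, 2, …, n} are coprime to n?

1656308160

φ(2^2) = 2^2 − 2^1 = 4 − 2 = 2.
φ(7) = 7 − 1 = 6.
φ(11) = 11 − 1 = 10.
φ(13^3) = 13^3 − 13^2 = 2197 − 169 = 2028.
φ(83^2) = 83^2 − 83^1 = 6889 − 83 = 6806.
φ(4661620964) = 2 × 6 × 10 × 2028 × 6806 = 1656308160.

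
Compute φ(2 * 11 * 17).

φ(374) = 374 · (1 − 1/2) · (1 − 1/11) · (1 − 1/17)
       = 374 · 160/374 = 160.

160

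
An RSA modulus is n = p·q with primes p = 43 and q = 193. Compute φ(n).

φ(43) = 43 − 1 = 42.
φ(193) = 193 − 1 = 192.
Since φ is multiplicative, φ(8299) = 42 · 192 = 8064.

8064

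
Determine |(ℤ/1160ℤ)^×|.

Prime factorization: 1160 = 2^3 * 5 * 29.
φ(2^3) = 2^3 − 2^2 = 8 − 4 = 4.
φ(5) = 5 − 1 = 4.
φ(29) = 29 − 1 = 28.
Since φ is multiplicative, φ(1160) = 4 · 4 · 28 = 448.

448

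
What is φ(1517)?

1440

Factor 1517: 1517 = 37 · 41.
φ(37) = 37 − 1 = 36.
φ(41) = 41 − 1 = 40.
Multiply: 36 · 40 = 1440.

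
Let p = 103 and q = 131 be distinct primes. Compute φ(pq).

13260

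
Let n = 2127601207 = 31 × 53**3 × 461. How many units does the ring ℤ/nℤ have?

2015738400

φ(2127601207) = 2127601207 · (1 − 1/31) · (1 − 1/53) · (1 − 1/461)
       = 2127601207 · 717600/757423 = 2015738400.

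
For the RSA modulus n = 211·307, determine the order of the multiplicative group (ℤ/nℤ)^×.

64260

φ(211) = 211 − 1 = 210.
φ(307) = 307 − 1 = 306.
Since φ is multiplicative, φ(64777) = 210 · 306 = 64260.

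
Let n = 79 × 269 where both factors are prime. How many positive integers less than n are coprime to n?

20904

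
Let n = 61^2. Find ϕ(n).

φ(3721) = 3721 · (1 − 1/61)
       = 3721 · 60/61 = 3660.

3660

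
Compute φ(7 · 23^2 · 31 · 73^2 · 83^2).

φ(7) = 7 − 1 = 6.
φ(23^2) = 23^2 − 23^1 = 529 − 23 = 506.
φ(31) = 31 − 1 = 30.
φ(73^2) = 73^1·(73−1) = 73·72 = 5256.
φ(83^2) = 83^1·(83−1) = 83·82 = 6806.
Since φ is multiplicative, φ(4214221038433) = 6 · 506 · 30 · 5256 · 6806 = 3258144362880.

3258144362880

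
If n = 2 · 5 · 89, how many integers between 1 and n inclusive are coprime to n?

352

φ(890) = 890 · (1 − 1/2) · (1 − 1/5) · (1 − 1/89)
       = 890 · 352/890 = 352.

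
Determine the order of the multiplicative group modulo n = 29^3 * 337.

7912128

φ(8219093) = 8219093 · (1 − 1/29) · (1 − 1/337)
       = 8219093 · 9408/9773 = 7912128.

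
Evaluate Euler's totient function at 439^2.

192282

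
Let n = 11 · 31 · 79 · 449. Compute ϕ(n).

10483200

φ(12095611) = 12095611 · (1 − 1/11) · (1 − 1/31) · (1 − 1/79) · (1 − 1/449)
       = 12095611 · 10483200/12095611 = 10483200.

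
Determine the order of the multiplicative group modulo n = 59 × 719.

41644

φ(59) = 59 − 1 = 58.
φ(719) = 719 − 1 = 718.
Multiply: 58 · 718 = 41644.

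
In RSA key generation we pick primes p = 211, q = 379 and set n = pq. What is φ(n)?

For distinct primes, φ(pq) = (p−1)(q−1) = 210 × 378 = 79380.

79380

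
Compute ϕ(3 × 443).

884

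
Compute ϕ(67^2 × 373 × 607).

996860304

φ(67^2) = 67^2 − 67^1 = 4489 − 67 = 4422.
φ(373) = 373 − 1 = 372.
φ(607) = 607 − 1 = 606.
Since φ is multiplicative, φ(1016358979) = 4422 · 372 · 606 = 996860304.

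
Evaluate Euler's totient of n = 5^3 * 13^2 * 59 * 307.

φ(5^3) = 5^2·(5−1) = 25·4 = 100.
φ(13^2) = 13^2 − 13^1 = 169 − 13 = 156.
φ(59) = 59 − 1 = 58.
φ(307) = 307 − 1 = 306.
Multiply: 100 · 156 · 58 · 306 = 276868800.

276868800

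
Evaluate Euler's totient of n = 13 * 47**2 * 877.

22726944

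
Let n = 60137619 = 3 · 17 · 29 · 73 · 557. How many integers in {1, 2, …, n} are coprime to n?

φ(3) = 3 − 1 = 2.
φ(17) = 17 − 1 = 16.
φ(29) = 29 − 1 = 28.
φ(73) = 73 − 1 = 72.
φ(557) = 557 − 1 = 556.
Since φ is multiplicative, φ(60137619) = 2 · 16 · 28 · 72 · 556 = 35868672.

35868672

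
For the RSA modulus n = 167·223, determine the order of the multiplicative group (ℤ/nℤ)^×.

φ(pq) = (p−1)(q−1) = 166 · 222 = 36852.

36852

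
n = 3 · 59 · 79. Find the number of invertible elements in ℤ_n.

φ(13983) = 13983 · (1 − 1/3) · (1 − 1/59) · (1 − 1/79)
       = 13983 · 9048/13983 = 9048.

9048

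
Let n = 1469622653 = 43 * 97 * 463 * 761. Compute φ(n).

1415715840

φ(1469622653) = 1469622653 · (1 − 1/43) · (1 − 1/97) · (1 − 1/463) · (1 − 1/761)
       = 1469622653 · 1415715840/1469622653 = 1415715840.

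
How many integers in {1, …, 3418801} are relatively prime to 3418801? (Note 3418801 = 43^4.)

3339294

φ(3418801) = 3418801 · (1 − 1/43)
       = 3418801 · 42/43 = 3339294.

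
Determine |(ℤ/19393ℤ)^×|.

19393 = 11 · 41 · 43.
φ(19393) = 19393 · (1 − 1/11) · (1 − 1/41) · (1 − 1/43)
       = 19393 · 16800/19393 = 16800.

16800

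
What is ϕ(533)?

480

First factor: 533 = 13 * 41.
φ(13) = 13 − 1 = 12.
φ(41) = 41 − 1 = 40.
Since φ is multiplicative, φ(533) = 12 · 40 = 480.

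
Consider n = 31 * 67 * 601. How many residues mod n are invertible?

1188000

φ(1248277) = 1248277 · (1 − 1/31) · (1 − 1/67) · (1 − 1/601)
       = 1248277 · 1188000/1248277 = 1188000.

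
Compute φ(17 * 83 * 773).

1012864

φ(1090703) = 1090703 · (1 − 1/17) · (1 − 1/83) · (1 − 1/773)
       = 1090703 · 1012864/1090703 = 1012864.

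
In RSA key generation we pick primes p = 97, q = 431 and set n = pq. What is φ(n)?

For distinct primes, φ(pq) = (p−1)(q−1) = 96 × 430 = 41280.

41280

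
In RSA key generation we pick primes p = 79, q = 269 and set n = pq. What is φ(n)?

φ(n) = (p − 1)(q − 1) = (79−1)(269−1) = 78·268 = 20904.

20904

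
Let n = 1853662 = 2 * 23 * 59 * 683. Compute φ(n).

φ(2) = 2 − 1 = 1.
φ(23) = 23 − 1 = 22.
φ(59) = 59 − 1 = 58.
φ(683) = 683 − 1 = 682.
Multiply: 1 · 22 · 58 · 682 = 870232.

870232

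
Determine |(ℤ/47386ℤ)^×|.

21168

First factor: 47386 = 2 * 19 * 29 * 43.
φ(47386) = 47386 · (1 − 1/2) · (1 − 1/19) · (1 − 1/29) · (1 − 1/43)
       = 47386 · 21168/47386 = 21168.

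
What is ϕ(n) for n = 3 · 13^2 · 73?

22464

φ(37011) = 37011 · (1 − 1/3) · (1 − 1/13) · (1 − 1/73)
       = 37011 · 1728/2847 = 22464.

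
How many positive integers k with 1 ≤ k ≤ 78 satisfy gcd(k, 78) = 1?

24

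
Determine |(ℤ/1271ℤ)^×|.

1200

Factor 1271: 1271 = 31 × 41.
φ(1271) = 1271 · (1 − 1/31) · (1 − 1/41)
       = 1271 · 1200/1271 = 1200.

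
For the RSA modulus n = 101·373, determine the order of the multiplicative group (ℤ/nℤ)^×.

For distinct primes, φ(pq) = (p−1)(q−1) = 100 × 372 = 37200.

37200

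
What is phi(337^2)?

φ(337^2) = 337^2 − 337^1 = 113569 − 337 = 113232.

113232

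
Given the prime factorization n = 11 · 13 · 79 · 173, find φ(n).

φ(11) = 11 − 1 = 10.
φ(13) = 13 − 1 = 12.
φ(79) = 79 − 1 = 78.
φ(173) = 173 − 1 = 172.
Multiply: 10 · 12 · 78 · 172 = 1609920.

1609920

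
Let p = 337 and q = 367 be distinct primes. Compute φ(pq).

122976

For distinct primes, φ(pq) = (p−1)(q−1) = 336 × 366 = 122976.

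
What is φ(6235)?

4704

First factor: 6235 = 5 × 29 × 43.
φ(5) = 5 − 1 = 4.
φ(29) = 29 − 1 = 28.
φ(43) = 43 − 1 = 42.
Since φ is multiplicative, φ(6235) = 4 · 28 · 42 = 4704.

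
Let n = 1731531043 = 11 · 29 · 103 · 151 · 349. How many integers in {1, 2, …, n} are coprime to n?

φ(1731531043) = 1731531043 · (1 − 1/11) · (1 − 1/29) · (1 − 1/103) · (1 − 1/151) · (1 − 1/349)
       = 1731531043 · 1490832000/1731531043 = 1490832000.

1490832000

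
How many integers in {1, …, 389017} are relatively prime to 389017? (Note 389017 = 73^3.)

383688

φ(73^3) = 73^3 − 73^2 = 389017 − 5329 = 383688.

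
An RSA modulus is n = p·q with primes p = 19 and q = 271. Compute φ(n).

4860

φ(19) = 19 − 1 = 18.
φ(271) = 271 − 1 = 270.
Since φ is multiplicative, φ(5149) = 18 · 270 = 4860.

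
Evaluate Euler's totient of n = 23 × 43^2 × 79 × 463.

φ(23) = 23 − 1 = 22.
φ(43^2) = 43^1·(43−1) = 43·42 = 1806.
φ(79) = 79 − 1 = 78.
φ(463) = 463 − 1 = 462.
Multiply: 22 · 1806 · 78 · 462 = 1431782352.

1431782352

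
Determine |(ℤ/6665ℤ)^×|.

Prime factorization: 6665 = 5 · 31 · 43.
φ(6665) = 6665 · (1 − 1/5) · (1 − 1/31) · (1 − 1/43)
       = 6665 · 5040/6665 = 5040.

5040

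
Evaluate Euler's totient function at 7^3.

φ(7^3) = 7^2·(7−1) = 49·6 = 294.

294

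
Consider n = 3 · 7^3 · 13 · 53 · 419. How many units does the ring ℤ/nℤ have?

φ(297063039) = 297063039 · (1 − 1/3) · (1 − 1/7) · (1 − 1/13) · (1 − 1/53) · (1 − 1/419)
       = 297063039 · 3129984/6062511 = 153369216.

153369216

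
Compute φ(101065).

71680

101065 = 5 × 17 × 29 × 41.
φ(101065) = 101065 · (1 − 1/5) · (1 − 1/17) · (1 − 1/29) · (1 − 1/41)
       = 101065 · 71680/101065 = 71680.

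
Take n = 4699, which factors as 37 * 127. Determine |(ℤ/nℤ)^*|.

φ(4699) = 4699 · (1 − 1/37) · (1 − 1/127)
       = 4699 · 4536/4699 = 4536.

4536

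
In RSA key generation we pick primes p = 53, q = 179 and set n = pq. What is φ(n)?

φ(9487) = 9487 · (1 − 1/53) · (1 − 1/179)
       = 9487 · 9256/9487 = 9256.

9256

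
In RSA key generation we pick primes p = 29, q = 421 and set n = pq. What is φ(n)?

11760

For distinct primes, φ(pq) = (p−1)(q−1) = 28 × 420 = 11760.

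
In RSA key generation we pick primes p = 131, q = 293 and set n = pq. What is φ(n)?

37960

φ(131) = 131 − 1 = 130.
φ(293) = 293 − 1 = 292.
Since φ is multiplicative, φ(38383) = 130 · 292 = 37960.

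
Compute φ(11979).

First factor: 11979 = 3**2 · 11**3.
φ(3^2) = 3^2 − 3^1 = 9 − 3 = 6.
φ(11^3) = 11^3 − 11^2 = 1331 − 121 = 1210.
Since φ is multiplicative, φ(11979) = 6 · 1210 = 7260.

7260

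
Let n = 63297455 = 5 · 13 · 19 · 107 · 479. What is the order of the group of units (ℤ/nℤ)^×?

φ(5) = 5 − 1 = 4.
φ(13) = 13 − 1 = 12.
φ(19) = 19 − 1 = 18.
φ(107) = 107 − 1 = 106.
φ(479) = 479 − 1 = 478.
φ(63297455) = 4 × 12 × 18 × 106 × 478 = 43777152.

43777152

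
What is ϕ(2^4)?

φ(2^4) = 2^4 − 2^3 = 16 − 8 = 8.

8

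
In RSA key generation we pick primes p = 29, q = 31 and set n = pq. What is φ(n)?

φ(29) = 29 − 1 = 28.
φ(31) = 31 − 1 = 30.
Since φ is multiplicative, φ(899) = 28 · 30 = 840.

840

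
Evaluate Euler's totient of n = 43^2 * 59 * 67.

φ(43^2) = 43^2 − 43^1 = 1849 − 43 = 1806.
φ(59) = 59 − 1 = 58.
φ(67) = 67 − 1 = 66.
Since φ is multiplicative, φ(7309097) = 1806 · 58 · 66 = 6913368.

6913368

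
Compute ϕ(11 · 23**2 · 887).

φ(5161453) = 5161453 · (1 − 1/11) · (1 − 1/23) · (1 − 1/887)
       = 5161453 · 194920/224411 = 4483160.

4483160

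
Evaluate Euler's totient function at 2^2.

φ(2^2) = 2^1·(2−1) = 2·1 = 2.

2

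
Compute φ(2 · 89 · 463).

40656

φ(2) = 2 − 1 = 1.
φ(89) = 89 − 1 = 88.
φ(463) = 463 − 1 = 462.
Multiply: 1 · 88 · 462 = 40656.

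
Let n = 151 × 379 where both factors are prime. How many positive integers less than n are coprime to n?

56700

φ(57229) = 57229 · (1 − 1/151) · (1 − 1/379)
       = 57229 · 56700/57229 = 56700.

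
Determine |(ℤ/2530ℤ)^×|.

Prime factorization: 2530 = 2 · 5 · 11 · 23.
φ(2530) = 2530 · (1 − 1/2) · (1 − 1/5) · (1 − 1/11) · (1 − 1/23)
       = 2530 · 880/2530 = 880.

880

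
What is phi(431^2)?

185330

φ(431^2) = 431^1·(431−1) = 431·430 = 185330.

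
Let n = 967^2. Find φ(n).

934122

φ(967^2) = 967^2 − 967^1 = 935089 − 967 = 934122.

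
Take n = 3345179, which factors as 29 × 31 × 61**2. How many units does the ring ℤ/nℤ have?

3074400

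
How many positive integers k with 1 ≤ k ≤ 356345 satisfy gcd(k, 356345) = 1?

237600

356345 = 5 × 11**2 × 19 × 31.
φ(5) = 5 − 1 = 4.
φ(11^2) = 11^2 − 11^1 = 121 − 11 = 110.
φ(19) = 19 − 1 = 18.
φ(31) = 31 − 1 = 30.
Multiply: 4 · 110 · 18 · 30 = 237600.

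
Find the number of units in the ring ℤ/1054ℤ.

480

Prime factorization: 1054 = 2 × 17 × 31.
φ(2) = 2 − 1 = 1.
φ(17) = 17 − 1 = 16.
φ(31) = 31 − 1 = 30.
φ(1054) = 1 × 16 × 30 = 480.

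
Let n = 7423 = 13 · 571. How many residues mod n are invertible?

6840

φ(13) = 13 − 1 = 12.
φ(571) = 571 − 1 = 570.
Multiply: 12 · 570 = 6840.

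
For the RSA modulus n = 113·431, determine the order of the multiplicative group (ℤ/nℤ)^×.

φ(48703) = 48703 · (1 − 1/113) · (1 − 1/431)
       = 48703 · 48160/48703 = 48160.

48160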